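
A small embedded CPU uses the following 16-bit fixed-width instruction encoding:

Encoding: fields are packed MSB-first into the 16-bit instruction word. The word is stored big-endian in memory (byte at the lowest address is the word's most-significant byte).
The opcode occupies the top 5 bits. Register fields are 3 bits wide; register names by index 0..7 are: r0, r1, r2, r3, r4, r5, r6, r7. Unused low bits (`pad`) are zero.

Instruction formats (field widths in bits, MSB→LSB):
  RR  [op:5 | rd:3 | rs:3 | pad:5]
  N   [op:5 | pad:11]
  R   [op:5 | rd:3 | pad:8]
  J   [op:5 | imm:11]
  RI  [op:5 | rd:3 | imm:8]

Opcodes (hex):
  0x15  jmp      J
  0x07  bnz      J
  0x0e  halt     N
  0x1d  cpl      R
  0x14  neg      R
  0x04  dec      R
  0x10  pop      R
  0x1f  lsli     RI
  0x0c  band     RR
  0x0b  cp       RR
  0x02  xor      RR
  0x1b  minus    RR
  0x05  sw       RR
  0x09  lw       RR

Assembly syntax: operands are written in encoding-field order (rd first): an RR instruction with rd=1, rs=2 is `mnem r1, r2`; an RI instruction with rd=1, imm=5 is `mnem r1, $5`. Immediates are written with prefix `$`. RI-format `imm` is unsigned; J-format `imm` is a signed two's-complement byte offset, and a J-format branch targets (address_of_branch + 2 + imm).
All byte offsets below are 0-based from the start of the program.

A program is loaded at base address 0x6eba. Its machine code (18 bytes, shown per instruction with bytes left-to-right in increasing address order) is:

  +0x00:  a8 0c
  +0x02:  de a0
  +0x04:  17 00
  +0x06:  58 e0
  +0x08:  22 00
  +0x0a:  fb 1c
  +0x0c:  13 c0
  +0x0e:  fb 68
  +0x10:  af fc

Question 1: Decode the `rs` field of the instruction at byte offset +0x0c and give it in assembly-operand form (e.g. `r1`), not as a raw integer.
r6

@+0c  big-endian(13 c0) = 0x13c0
  top 5b → 0x2 → xor [RR]
  rd@[10:8]=0x3 ⇒ r3
  rs@[7:5]=0x6 ⇒ r6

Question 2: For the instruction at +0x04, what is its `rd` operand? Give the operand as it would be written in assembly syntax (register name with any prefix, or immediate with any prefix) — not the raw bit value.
r7

@+04  big-endian(17 00) = 0x1700
  top 5b → 0x2 → xor [RR]
  rd: (w>>8)&0x7=0x7 → r7
  rs: (w>>5)&0x7=0x0 → r0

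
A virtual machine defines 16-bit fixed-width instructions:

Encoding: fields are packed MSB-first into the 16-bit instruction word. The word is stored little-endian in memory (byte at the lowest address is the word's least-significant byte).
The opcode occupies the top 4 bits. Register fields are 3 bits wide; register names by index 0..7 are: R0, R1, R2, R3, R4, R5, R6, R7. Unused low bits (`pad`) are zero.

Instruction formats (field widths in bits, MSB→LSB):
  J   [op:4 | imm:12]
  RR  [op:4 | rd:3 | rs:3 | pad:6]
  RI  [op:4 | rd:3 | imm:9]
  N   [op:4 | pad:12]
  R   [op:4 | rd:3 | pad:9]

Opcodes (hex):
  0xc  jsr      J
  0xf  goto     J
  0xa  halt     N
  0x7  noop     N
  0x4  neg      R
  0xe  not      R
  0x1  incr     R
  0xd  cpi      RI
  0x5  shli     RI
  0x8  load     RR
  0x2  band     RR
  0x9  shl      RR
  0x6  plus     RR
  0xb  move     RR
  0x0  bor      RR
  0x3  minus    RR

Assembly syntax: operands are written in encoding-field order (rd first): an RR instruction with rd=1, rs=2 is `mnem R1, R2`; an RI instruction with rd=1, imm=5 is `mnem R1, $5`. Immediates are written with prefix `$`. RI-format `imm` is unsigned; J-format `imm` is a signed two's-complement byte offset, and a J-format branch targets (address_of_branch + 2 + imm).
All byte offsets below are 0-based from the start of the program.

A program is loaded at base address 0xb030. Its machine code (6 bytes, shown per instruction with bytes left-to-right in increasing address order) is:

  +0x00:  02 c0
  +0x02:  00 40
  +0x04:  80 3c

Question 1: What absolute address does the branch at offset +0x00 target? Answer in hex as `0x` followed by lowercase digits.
off 0x00: read 02 c0 as little → 0xc002
  op=0xc002>>12=0xc ⇒ jsr (J)
  imm@[11:0]=0x2 ⇒ $2
  target = base 0xb030 + off 0x00 + 2 + imm 2 = 0xb034

0xb034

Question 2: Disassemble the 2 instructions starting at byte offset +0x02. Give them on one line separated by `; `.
neg R0; minus R6, R2

off 0x02: read 00 40 as little → 0x4000
  top 4b → 0x4 → neg [R]
  [11:9] rd=0 = R0
off 0x04: read 80 3c as little → 0x3c80
  top 4b → 0x3 → minus [RR]
  [11:9] rd=6 = R6
  [8:6] rs=2 = R2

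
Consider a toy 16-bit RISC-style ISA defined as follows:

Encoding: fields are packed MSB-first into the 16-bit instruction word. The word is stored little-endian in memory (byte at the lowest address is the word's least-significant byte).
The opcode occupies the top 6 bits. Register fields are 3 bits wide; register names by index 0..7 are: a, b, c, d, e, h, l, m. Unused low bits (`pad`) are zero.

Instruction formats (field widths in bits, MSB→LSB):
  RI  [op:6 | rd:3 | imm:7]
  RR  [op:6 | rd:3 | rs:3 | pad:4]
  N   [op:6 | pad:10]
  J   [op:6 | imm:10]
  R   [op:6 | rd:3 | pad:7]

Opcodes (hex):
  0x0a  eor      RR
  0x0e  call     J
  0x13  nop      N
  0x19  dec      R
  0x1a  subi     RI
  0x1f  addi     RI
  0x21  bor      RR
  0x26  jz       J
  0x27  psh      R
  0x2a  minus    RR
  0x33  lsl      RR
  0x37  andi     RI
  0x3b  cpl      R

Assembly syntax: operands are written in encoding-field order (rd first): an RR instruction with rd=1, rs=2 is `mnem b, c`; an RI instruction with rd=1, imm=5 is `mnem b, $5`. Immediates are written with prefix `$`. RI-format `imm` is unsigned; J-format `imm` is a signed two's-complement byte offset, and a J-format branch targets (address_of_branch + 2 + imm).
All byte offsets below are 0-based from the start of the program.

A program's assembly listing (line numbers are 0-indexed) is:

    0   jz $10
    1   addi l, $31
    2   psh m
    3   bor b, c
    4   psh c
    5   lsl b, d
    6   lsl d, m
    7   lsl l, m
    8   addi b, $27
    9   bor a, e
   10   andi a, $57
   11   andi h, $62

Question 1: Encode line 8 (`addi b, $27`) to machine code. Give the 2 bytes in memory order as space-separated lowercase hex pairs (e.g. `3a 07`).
L8: addi op=0x1f:6|rd=1:3|imm=27:7 ⇒ 0x7c9b ⇒ little 9b 7c

9b 7c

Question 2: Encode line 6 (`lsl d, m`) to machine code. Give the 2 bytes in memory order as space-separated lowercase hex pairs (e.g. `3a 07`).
f0 cd

6. lsl fields op=0x33:6|rd=3:3|rs=7:3|pad=0:4 → word cdf0h → f0 cd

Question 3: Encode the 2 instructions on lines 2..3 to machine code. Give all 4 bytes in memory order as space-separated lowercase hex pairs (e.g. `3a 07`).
2. psh fields op=0x27:6|rd=7:3|pad=0:7 → word 9f80h → 80 9f
3. bor fields op=0x21:6|rd=1:3|rs=2:3|pad=0:4 → word 84a0h → a0 84

80 9f a0 84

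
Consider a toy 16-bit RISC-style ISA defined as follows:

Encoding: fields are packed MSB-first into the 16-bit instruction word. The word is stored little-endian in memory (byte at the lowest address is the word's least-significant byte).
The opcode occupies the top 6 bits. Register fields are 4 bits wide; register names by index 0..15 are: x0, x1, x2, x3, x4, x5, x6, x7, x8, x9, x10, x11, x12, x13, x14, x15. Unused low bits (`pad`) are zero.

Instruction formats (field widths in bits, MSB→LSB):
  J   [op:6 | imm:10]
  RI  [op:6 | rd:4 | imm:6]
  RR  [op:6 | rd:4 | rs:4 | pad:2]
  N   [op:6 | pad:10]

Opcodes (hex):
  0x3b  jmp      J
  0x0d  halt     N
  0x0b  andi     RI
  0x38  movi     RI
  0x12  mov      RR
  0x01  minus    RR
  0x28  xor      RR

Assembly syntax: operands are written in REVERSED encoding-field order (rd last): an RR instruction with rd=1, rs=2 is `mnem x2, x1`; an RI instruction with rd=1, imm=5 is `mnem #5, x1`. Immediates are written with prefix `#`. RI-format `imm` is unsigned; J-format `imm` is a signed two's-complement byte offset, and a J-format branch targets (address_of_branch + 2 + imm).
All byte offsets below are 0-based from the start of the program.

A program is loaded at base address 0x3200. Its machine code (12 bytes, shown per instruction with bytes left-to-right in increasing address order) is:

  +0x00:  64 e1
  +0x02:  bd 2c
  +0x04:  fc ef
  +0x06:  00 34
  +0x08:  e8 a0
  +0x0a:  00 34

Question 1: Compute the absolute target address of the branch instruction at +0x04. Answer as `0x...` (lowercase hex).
@+04  little-endian(fc ef) = 0xeffc
  opcode bits[15:10]=0x3b: jmp/J
  [9:0] imm=1020 (s10→-4) = #-4
  target = base 0x3200 + off 0x04 + 2 + imm -4 = 0x3202

0x3202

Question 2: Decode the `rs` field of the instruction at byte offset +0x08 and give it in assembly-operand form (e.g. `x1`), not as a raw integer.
x10

@+08  little-endian(e8 a0) = 0xa0e8
  opcode bits[15:10]=0x28: xor/RR
  rd: (w>>6)&0xf=0x3 → x3
  rs: (w>>2)&0xf=0xa → x10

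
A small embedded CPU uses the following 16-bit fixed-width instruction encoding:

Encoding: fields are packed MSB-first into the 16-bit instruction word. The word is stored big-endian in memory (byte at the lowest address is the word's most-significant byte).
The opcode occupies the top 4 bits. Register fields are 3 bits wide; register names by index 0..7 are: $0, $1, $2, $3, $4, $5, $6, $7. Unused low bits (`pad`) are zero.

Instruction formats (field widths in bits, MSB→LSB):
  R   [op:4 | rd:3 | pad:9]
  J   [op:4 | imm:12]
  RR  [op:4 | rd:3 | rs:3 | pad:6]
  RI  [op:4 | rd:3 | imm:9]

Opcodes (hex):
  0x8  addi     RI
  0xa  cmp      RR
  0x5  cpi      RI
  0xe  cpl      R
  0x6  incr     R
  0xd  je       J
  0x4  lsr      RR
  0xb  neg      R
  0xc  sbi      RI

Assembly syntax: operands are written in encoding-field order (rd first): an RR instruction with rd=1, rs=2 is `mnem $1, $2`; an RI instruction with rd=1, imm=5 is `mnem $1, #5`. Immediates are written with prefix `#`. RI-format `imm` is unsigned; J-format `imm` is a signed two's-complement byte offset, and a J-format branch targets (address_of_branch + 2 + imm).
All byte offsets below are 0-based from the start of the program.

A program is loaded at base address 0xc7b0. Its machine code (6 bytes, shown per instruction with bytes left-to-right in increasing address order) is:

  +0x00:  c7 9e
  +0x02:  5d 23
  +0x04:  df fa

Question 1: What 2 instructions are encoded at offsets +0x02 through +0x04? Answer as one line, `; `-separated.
cpi $6, #291; je #-6

[02] 5d 23 → 0x5d23
  opcode bits[15:12]=0x5: cpi/RI
  [11:9] rd=6 = $6
  [8:0] imm=291 = #291
[04] df fa → 0xdffa
  opcode bits[15:12]=0xd: je/J
  [11:0] imm=4090 (s12→-6) = #-6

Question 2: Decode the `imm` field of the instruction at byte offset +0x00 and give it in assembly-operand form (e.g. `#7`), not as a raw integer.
[00] c7 9e → 0xc79e
  opcode bits[15:12]=0xc: sbi/RI
  rd: (w>>9)&0x7=0x3 → $3
  imm: (w>>0)&0x1ff=0x19e → #414

#414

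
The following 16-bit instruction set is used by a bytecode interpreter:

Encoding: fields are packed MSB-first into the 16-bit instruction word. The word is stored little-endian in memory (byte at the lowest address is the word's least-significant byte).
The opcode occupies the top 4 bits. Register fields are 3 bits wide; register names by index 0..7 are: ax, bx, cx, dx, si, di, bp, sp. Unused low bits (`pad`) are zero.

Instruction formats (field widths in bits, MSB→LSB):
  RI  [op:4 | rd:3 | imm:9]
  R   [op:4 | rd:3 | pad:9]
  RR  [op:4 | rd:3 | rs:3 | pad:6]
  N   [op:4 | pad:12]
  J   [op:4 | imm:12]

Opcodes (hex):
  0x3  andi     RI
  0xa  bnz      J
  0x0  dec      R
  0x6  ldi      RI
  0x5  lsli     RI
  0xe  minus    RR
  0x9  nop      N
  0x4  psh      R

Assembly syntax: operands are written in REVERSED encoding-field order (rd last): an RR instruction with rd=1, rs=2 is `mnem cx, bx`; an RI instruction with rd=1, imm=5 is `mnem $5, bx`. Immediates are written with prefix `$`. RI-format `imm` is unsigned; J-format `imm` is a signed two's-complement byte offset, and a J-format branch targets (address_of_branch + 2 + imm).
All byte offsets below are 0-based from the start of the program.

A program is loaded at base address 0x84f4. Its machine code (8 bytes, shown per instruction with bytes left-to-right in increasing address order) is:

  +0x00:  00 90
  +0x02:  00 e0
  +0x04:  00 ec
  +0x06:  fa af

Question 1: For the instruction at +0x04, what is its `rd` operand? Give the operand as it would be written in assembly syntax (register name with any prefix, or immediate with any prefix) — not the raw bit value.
bp

off 0x04: read 00 ec as little → 0xec00
  top 4b → 0xe → minus [RR]
  rd: (w>>9)&0x7=0x6 → bp
  rs: (w>>6)&0x7=0x0 → ax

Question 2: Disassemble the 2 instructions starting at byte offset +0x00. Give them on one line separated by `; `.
nop; minus ax, ax

off 0x00: read 00 90 as little → 0x9000
  top 4b → 0x9 → nop [N]
off 0x02: read 00 e0 as little → 0xe000
  top 4b → 0xe → minus [RR]
  rd: (w>>9)&0x7=0x0 → ax
  rs: (w>>6)&0x7=0x0 → ax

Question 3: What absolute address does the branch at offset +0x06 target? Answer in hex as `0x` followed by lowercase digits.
0x84f6

[06] fa af → 0xaffa
  top 4b → 0xa → bnz [J]
  imm: (w>>0)&0xfff=0xffa (s12→-6) → $-6
  target = base 0x84f4 + off 0x06 + 2 + imm -6 = 0x84f6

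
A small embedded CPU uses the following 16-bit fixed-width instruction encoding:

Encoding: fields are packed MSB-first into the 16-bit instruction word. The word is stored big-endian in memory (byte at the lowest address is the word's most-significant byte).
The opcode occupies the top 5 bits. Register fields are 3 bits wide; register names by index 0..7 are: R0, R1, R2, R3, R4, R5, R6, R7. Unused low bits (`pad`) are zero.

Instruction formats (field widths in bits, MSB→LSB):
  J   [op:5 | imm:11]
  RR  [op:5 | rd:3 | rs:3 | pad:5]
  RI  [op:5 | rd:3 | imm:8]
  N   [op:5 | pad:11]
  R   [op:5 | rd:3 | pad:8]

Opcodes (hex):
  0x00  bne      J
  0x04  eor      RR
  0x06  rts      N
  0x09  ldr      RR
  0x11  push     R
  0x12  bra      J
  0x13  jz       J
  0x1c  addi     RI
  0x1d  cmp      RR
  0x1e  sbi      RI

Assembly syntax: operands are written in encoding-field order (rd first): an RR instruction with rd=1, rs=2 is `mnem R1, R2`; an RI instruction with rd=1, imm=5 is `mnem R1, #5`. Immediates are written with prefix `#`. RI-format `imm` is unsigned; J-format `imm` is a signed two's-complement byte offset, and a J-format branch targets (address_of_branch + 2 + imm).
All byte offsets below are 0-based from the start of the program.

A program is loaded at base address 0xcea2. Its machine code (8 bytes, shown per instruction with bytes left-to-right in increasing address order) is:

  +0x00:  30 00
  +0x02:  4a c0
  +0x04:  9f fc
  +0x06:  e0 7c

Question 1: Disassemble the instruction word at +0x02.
ldr R2, R6

[02] 4a c0 → 0x4ac0
  opcode bits[15:11]=0x9: ldr/RR
  rd@[10:8]=0x2 ⇒ R2
  rs@[7:5]=0x6 ⇒ R6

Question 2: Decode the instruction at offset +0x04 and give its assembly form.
jz #-4

+0x04: 9f fc ⇒ word 0x9ffc (big)
  op=0x9ffc>>11=0x13 ⇒ jz (J)
  imm@[10:0]=0x7fc (s11→-4) ⇒ #-4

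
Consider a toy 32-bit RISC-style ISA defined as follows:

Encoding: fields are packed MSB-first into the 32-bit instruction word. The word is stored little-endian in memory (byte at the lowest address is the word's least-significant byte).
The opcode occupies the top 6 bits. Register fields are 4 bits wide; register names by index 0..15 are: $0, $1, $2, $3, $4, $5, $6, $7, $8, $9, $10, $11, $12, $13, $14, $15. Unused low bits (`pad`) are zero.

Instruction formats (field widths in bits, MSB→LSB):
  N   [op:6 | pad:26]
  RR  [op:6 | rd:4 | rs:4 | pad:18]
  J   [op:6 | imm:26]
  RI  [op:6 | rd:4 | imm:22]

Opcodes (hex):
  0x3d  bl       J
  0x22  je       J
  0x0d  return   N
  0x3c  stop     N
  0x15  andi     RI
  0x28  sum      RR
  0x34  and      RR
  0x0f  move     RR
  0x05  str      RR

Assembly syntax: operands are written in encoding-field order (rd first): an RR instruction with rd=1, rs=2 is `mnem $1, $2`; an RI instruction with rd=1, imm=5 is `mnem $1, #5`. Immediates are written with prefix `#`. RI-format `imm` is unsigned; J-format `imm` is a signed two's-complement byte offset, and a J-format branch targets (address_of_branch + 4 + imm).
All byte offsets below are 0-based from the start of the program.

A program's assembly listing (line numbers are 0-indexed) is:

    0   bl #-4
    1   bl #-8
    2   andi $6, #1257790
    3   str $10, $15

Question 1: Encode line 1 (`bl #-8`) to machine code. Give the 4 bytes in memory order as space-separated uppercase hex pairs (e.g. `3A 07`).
line 1 (bl): pack op=0x3d:6|imm=-8:26 = 0xf7fffff8; little→ f8 ff ff f7

F8 FF FF F7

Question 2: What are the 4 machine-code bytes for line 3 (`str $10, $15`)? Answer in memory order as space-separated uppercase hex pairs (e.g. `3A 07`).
00 00 BC 16

line 3 (str): pack op=0x5:6|rd=10:4|rs=15:4|pad=0:18 = 0x16bc0000; little→ 00 00 bc 16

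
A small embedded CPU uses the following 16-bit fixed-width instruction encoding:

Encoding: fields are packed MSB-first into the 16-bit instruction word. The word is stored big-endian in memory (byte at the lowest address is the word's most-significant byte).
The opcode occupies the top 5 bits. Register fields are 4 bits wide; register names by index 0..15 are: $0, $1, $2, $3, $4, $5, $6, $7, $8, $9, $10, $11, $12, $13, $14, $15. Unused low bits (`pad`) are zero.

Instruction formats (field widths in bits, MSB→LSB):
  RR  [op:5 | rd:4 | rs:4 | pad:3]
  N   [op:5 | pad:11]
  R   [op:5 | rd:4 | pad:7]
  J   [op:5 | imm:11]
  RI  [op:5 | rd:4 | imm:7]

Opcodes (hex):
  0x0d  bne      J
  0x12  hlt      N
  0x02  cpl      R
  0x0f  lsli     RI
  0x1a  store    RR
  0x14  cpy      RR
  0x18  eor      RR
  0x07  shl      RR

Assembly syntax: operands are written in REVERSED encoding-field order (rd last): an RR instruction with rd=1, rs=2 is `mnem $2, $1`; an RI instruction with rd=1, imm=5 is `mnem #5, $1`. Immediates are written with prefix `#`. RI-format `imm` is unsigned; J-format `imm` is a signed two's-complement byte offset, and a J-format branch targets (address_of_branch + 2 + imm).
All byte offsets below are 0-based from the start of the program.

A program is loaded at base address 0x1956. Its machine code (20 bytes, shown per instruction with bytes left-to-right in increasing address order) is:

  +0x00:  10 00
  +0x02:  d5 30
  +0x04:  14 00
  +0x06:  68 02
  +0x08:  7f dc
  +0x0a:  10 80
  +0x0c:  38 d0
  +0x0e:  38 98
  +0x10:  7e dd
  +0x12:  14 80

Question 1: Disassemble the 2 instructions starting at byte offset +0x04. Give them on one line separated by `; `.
@+04  big-endian(14 00) = 0x1400
  top 5b → 0x2 → cpl [R]
  rd: (w>>7)&0xf=0x8 → $8
@+06  big-endian(68 02) = 0x6802
  top 5b → 0xd → bne [J]
  imm: (w>>0)&0x7ff=0x2 → #2

cpl $8; bne #2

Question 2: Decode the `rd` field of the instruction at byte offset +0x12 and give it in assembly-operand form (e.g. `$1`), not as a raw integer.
$9

[12] 14 80 → 0x1480
  op=0x1480>>11=0x2 ⇒ cpl (R)
  rd@[10:7]=0x9 ⇒ $9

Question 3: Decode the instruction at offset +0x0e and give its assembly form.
shl $3, $1

@+0e  big-endian(38 98) = 0x3898
  top 5b → 0x7 → shl [RR]
  [10:7] rd=1 = $1
  [6:3] rs=3 = $3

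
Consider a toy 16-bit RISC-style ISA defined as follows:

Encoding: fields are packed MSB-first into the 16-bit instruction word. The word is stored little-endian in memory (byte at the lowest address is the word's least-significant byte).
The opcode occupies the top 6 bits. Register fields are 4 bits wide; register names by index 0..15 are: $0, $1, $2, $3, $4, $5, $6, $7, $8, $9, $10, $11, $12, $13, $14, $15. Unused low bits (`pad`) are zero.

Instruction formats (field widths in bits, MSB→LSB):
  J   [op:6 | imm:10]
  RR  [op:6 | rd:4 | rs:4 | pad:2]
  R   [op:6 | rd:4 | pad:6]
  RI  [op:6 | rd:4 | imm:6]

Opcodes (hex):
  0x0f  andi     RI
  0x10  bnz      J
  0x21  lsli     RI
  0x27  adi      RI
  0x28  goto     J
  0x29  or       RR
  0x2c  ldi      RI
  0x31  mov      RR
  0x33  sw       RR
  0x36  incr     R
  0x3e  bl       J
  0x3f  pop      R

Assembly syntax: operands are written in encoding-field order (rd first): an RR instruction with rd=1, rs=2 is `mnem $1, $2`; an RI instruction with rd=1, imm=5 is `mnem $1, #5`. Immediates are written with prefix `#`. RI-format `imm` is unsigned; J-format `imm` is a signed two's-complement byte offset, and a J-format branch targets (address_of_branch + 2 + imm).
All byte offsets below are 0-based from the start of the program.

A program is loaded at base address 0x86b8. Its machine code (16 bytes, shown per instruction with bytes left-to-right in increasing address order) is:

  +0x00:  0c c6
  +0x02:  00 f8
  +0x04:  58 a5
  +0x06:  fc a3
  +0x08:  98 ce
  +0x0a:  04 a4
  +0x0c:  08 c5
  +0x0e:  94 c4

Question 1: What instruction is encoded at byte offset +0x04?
or $5, $6

[04] 58 a5 → 0xa558
  opcode bits[15:10]=0x29: or/RR
  rd@[9:6]=0x5 ⇒ $5
  rs@[5:2]=0x6 ⇒ $6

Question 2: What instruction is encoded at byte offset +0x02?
bl #0

[02] 00 f8 → 0xf800
  op=0xf800>>10=0x3e ⇒ bl (J)
  [9:0] imm=0 = #0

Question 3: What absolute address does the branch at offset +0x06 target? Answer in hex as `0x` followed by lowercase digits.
+0x06: fc a3 ⇒ word 0xa3fc (little)
  op=0xa3fc>>10=0x28 ⇒ goto (J)
  imm@[9:0]=0x3fc (s10→-4) ⇒ #-4
  target = base 0x86b8 + off 0x06 + 2 + imm -4 = 0x86bc

0x86bc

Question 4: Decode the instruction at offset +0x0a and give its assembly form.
+0x0a: 04 a4 ⇒ word 0xa404 (little)
  opcode bits[15:10]=0x29: or/RR
  [9:6] rd=0 = $0
  [5:2] rs=1 = $1

or $0, $1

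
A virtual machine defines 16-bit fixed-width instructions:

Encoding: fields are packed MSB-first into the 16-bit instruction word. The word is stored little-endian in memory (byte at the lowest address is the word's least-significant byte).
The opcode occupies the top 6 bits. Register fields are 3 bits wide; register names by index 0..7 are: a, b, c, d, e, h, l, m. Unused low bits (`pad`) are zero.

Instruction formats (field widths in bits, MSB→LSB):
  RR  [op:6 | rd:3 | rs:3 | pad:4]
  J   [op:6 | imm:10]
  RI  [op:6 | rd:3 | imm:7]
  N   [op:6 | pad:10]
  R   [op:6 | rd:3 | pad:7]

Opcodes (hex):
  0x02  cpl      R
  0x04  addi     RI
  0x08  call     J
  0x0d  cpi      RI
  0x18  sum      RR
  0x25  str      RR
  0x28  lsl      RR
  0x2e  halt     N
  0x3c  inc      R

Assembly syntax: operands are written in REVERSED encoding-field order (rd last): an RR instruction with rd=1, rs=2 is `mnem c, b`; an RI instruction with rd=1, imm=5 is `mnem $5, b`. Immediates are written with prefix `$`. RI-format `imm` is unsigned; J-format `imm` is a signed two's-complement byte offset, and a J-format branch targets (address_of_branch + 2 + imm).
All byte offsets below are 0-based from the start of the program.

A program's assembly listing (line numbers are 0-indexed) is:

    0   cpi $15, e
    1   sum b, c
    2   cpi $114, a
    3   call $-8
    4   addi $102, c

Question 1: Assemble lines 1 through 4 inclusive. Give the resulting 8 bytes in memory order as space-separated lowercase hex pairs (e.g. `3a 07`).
L1: sum op=0x18:6|rd=2:3|rs=1:3|pad=0:4 ⇒ 0x6110 ⇒ little 10 61
L2: cpi op=0xd:6|rd=0:3|imm=114:7 ⇒ 0x3472 ⇒ little 72 34
L3: call op=0x8:6|imm=-8:10 ⇒ 0x23f8 ⇒ little f8 23
L4: addi op=0x4:6|rd=2:3|imm=102:7 ⇒ 0x1166 ⇒ little 66 11

10 61 72 34 f8 23 66 11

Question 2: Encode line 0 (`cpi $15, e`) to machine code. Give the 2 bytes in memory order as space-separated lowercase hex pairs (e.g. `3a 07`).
0f 36

L0: cpi op=0xd:6|rd=4:3|imm=15:7 ⇒ 0x360f ⇒ little 0f 36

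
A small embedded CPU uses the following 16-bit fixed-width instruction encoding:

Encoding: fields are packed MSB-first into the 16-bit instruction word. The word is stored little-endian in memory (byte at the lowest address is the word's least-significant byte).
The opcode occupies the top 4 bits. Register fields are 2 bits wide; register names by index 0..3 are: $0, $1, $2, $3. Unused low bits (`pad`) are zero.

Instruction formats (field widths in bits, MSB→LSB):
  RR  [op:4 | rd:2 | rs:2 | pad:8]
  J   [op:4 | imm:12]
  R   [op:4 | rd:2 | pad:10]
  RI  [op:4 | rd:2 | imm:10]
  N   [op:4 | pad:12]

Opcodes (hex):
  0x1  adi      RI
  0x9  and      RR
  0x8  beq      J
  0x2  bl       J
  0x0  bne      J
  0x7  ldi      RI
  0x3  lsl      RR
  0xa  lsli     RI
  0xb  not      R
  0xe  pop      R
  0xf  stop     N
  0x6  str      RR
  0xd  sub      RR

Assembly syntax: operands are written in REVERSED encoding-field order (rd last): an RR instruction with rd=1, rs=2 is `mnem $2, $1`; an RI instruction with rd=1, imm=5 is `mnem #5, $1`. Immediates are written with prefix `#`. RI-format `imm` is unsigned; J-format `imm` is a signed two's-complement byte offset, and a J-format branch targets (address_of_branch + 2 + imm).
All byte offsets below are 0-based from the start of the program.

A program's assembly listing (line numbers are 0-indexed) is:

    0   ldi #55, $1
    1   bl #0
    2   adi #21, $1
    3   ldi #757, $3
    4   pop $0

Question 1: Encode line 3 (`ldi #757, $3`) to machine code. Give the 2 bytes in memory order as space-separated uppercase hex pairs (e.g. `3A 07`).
F5 7E

3. ldi fields op=0x7:4|rd=3:2|imm=757:10 → word 7ef5h → f5 7e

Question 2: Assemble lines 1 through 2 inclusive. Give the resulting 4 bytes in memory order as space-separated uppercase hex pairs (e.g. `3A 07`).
1. bl fields op=0x2:4|imm=0:12 → word 2000h → 00 20
2. adi fields op=0x1:4|rd=1:2|imm=21:10 → word 1415h → 15 14

00 20 15 14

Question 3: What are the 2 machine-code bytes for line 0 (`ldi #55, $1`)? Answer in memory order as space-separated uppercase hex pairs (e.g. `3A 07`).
L0: ldi op=0x7:4|rd=1:2|imm=55:10 ⇒ 0x7437 ⇒ little 37 74

37 74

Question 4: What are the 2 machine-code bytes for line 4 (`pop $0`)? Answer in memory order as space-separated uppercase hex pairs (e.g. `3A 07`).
4. pop fields op=0xe:4|rd=0:2|pad=0:10 → word e000h → 00 e0

00 E0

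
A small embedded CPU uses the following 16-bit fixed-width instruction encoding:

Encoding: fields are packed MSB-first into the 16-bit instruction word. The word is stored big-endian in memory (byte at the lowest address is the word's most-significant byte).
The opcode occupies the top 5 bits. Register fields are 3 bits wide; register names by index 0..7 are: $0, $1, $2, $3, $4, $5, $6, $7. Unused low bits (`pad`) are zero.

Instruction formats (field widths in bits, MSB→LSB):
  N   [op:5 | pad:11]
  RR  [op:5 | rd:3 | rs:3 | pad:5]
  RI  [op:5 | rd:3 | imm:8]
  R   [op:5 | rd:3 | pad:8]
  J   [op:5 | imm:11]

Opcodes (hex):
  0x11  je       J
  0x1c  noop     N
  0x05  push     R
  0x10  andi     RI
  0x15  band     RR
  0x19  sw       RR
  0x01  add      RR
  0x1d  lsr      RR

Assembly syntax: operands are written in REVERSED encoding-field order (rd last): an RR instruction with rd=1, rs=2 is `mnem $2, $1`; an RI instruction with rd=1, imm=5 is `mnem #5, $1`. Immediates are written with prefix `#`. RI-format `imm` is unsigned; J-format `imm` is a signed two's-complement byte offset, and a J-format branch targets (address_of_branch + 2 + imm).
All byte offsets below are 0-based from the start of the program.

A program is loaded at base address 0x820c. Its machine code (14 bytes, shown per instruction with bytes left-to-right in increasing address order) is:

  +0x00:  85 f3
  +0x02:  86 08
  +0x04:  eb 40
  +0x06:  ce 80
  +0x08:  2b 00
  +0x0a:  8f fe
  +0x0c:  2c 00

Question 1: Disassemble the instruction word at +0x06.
sw $4, $6

@+06  big-endian(ce 80) = 0xce80
  op=0xce80>>11=0x19 ⇒ sw (RR)
  rd@[10:8]=0x6 ⇒ $6
  rs@[7:5]=0x4 ⇒ $4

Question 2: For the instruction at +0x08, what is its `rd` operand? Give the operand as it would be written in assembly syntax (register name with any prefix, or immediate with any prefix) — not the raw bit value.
+0x08: 2b 00 ⇒ word 0x2b00 (big)
  top 5b → 0x5 → push [R]
  rd: (w>>8)&0x7=0x3 → $3

$3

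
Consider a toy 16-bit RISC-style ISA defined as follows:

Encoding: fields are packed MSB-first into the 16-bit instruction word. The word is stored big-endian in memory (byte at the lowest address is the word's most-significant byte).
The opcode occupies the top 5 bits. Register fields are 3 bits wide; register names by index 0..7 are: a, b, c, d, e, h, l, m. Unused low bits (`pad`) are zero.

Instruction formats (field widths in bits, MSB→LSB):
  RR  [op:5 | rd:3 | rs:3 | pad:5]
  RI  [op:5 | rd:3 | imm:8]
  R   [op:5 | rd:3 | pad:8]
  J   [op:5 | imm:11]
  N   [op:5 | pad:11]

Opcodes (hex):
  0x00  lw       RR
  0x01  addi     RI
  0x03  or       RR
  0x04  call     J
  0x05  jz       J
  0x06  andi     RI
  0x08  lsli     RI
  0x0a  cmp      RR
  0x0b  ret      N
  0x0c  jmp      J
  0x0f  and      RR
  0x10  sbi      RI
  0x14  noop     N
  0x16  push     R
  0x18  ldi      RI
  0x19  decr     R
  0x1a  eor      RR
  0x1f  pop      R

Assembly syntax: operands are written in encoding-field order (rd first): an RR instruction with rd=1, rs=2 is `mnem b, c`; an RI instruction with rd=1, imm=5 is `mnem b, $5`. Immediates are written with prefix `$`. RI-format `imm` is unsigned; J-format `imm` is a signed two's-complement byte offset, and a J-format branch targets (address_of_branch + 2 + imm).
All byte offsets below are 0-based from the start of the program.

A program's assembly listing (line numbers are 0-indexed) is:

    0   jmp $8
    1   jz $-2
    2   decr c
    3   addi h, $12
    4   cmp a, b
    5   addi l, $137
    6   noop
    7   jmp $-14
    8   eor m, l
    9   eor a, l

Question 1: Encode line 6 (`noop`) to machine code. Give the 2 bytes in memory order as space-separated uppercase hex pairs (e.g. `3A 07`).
line 6 (noop): pack op=0x14:5|pad=0:11 = 0xa000; big→ a0 00

A0 00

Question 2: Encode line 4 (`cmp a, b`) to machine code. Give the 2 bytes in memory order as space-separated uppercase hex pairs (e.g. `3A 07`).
50 20

4. cmp fields op=0xa:5|rd=0:3|rs=1:3|pad=0:5 → word 5020h → 50 20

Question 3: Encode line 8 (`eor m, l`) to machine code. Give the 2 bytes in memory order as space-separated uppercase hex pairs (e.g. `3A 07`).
D7 C0

L8: eor op=0x1a:5|rd=7:3|rs=6:3|pad=0:5 ⇒ 0xd7c0 ⇒ big d7 c0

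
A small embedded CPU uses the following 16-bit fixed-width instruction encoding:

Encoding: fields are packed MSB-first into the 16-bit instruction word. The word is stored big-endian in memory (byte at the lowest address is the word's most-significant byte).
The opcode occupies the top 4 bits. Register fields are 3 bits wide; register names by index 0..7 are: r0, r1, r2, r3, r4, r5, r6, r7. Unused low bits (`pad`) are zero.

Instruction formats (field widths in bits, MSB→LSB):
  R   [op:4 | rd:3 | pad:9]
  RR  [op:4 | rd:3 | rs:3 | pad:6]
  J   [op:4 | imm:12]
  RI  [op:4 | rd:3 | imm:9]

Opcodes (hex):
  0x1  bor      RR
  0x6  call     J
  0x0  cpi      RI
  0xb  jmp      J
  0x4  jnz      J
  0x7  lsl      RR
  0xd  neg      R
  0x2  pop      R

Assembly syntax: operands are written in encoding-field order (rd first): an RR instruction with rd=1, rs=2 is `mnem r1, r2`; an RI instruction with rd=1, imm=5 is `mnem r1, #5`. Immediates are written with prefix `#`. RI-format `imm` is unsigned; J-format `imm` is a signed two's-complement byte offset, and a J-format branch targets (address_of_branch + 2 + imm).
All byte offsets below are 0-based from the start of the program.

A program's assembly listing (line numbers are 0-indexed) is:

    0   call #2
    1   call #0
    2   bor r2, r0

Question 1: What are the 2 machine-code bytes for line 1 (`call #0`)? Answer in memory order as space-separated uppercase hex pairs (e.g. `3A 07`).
60 00

1. call fields op=0x6:4|imm=0:12 → word 6000h → 60 00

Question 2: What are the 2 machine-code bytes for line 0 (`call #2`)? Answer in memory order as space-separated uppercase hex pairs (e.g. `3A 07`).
60 02

L0: call op=0x6:4|imm=2:12 ⇒ 0x6002 ⇒ big 60 02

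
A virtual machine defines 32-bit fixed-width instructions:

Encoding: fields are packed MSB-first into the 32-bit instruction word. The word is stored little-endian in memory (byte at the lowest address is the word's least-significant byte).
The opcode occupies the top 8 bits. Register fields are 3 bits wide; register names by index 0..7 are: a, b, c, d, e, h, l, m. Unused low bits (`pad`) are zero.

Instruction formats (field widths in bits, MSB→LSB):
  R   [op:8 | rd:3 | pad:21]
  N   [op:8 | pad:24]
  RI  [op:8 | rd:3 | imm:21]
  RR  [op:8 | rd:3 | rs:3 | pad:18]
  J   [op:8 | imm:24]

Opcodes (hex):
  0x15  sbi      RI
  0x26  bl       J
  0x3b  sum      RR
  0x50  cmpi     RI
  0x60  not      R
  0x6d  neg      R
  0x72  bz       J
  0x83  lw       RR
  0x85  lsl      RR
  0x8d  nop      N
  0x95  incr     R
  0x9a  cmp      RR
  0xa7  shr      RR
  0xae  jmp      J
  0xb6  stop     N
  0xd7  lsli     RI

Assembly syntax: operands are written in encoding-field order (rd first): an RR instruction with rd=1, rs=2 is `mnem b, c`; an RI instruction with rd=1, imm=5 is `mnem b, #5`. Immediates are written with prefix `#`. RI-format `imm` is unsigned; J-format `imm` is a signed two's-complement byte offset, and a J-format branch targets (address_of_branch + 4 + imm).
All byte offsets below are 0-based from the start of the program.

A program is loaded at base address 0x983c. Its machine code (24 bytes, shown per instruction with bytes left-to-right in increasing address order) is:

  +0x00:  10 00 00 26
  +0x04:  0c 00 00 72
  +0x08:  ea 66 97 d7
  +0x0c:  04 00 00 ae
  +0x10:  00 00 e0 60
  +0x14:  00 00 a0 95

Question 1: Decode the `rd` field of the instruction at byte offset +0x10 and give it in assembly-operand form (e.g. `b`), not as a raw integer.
m

[10] 00 00 e0 60 → 0x60e00000
  opcode bits[31:24]=0x60: not/R
  rd@[23:21]=0x7 ⇒ m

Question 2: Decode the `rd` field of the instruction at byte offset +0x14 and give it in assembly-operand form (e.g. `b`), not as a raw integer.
[14] 00 00 a0 95 → 0x95a00000
  opcode bits[31:24]=0x95: incr/R
  rd: (w>>21)&0x7=0x5 → h

h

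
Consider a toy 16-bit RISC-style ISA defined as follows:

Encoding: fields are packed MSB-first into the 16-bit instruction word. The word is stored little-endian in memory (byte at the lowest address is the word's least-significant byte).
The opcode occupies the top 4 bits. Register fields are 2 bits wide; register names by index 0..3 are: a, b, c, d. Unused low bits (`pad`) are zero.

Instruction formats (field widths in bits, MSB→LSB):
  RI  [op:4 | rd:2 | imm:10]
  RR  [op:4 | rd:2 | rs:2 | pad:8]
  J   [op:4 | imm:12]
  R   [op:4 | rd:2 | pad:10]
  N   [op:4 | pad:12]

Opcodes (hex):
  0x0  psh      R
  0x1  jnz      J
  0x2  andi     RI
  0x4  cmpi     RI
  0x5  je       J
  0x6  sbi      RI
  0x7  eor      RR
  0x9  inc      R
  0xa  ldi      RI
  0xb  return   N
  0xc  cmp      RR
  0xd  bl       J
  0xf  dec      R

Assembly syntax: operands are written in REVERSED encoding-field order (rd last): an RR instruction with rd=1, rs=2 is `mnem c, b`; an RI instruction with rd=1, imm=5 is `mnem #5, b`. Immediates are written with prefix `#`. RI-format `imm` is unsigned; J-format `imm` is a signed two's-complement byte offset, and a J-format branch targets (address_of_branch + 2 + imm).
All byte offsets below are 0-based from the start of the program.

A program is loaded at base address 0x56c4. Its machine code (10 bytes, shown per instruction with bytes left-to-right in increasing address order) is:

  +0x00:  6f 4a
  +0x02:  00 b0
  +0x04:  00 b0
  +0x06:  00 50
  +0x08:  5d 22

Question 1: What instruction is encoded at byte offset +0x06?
+0x06: 00 50 ⇒ word 0x5000 (little)
  opcode bits[15:12]=0x5: je/J
  imm: (w>>0)&0xfff=0x0 → #0

je #0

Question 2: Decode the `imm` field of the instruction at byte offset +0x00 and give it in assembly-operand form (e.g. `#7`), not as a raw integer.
@+00  little-endian(6f 4a) = 0x4a6f
  top 4b → 0x4 → cmpi [RI]
  rd@[11:10]=0x2 ⇒ c
  imm@[9:0]=0x26f ⇒ #623

#623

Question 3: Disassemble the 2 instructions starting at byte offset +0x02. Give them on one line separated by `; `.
off 0x02: read 00 b0 as little → 0xb000
  top 4b → 0xb → return [N]
off 0x04: read 00 b0 as little → 0xb000
  top 4b → 0xb → return [N]

return; return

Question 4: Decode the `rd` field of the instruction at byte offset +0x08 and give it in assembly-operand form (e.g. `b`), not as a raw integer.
a

+0x08: 5d 22 ⇒ word 0x225d (little)
  opcode bits[15:12]=0x2: andi/RI
  rd@[11:10]=0x0 ⇒ a
  imm@[9:0]=0x25d ⇒ #605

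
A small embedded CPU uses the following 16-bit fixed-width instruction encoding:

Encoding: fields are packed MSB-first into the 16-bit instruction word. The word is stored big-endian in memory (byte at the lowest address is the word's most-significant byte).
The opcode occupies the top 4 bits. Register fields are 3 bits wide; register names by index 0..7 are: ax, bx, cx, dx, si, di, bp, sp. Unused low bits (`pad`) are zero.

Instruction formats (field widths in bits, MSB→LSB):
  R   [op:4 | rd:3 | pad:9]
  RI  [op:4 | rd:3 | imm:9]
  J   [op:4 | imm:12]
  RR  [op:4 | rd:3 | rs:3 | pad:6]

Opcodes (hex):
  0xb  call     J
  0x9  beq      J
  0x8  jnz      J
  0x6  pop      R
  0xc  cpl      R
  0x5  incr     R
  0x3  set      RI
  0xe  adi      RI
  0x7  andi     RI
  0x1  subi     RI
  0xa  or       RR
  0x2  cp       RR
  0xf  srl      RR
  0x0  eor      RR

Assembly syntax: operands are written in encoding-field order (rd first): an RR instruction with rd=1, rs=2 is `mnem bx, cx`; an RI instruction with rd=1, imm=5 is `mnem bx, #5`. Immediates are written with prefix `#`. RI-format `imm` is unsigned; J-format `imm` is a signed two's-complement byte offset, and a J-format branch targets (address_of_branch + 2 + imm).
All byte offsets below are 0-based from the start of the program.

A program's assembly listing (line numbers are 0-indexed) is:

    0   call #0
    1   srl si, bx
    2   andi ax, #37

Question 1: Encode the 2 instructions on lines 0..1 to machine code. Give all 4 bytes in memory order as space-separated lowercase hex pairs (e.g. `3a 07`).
b0 00 f8 40

L0: call op=0xb:4|imm=0:12 ⇒ 0xb000 ⇒ big b0 00
L1: srl op=0xf:4|rd=4:3|rs=1:3|pad=0:6 ⇒ 0xf840 ⇒ big f8 40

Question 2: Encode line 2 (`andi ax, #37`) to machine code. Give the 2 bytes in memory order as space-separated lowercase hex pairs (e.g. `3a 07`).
70 25

line 2 (andi): pack op=0x7:4|rd=0:3|imm=37:9 = 0x7025; big→ 70 25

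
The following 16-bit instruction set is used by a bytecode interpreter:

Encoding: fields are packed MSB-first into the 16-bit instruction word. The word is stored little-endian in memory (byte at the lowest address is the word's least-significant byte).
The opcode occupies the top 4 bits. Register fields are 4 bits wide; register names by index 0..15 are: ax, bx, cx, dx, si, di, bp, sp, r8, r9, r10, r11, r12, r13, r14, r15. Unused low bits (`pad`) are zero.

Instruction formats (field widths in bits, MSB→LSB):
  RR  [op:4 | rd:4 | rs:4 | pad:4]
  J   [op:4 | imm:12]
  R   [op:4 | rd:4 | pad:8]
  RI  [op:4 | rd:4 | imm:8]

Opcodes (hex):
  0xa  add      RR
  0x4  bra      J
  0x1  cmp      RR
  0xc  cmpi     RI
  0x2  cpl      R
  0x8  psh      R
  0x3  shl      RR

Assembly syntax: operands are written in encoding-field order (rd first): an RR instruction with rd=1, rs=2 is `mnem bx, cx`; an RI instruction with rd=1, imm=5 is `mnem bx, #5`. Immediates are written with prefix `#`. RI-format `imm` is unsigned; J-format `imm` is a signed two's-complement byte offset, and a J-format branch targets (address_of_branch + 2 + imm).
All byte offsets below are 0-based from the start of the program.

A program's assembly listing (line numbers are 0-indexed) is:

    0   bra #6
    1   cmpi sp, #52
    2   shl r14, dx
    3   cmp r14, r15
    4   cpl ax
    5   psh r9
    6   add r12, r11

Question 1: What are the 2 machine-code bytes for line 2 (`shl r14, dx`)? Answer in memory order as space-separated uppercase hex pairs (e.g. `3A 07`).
30 3E

line 2 (shl): pack op=0x3:4|rd=14:4|rs=3:4|pad=0:4 = 0x3e30; little→ 30 3e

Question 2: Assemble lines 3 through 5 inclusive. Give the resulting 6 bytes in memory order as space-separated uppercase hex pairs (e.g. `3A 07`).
F0 1E 00 20 00 89

3. cmp fields op=0x1:4|rd=14:4|rs=15:4|pad=0:4 → word 1ef0h → f0 1e
4. cpl fields op=0x2:4|rd=0:4|pad=0:8 → word 2000h → 00 20
5. psh fields op=0x8:4|rd=9:4|pad=0:8 → word 8900h → 00 89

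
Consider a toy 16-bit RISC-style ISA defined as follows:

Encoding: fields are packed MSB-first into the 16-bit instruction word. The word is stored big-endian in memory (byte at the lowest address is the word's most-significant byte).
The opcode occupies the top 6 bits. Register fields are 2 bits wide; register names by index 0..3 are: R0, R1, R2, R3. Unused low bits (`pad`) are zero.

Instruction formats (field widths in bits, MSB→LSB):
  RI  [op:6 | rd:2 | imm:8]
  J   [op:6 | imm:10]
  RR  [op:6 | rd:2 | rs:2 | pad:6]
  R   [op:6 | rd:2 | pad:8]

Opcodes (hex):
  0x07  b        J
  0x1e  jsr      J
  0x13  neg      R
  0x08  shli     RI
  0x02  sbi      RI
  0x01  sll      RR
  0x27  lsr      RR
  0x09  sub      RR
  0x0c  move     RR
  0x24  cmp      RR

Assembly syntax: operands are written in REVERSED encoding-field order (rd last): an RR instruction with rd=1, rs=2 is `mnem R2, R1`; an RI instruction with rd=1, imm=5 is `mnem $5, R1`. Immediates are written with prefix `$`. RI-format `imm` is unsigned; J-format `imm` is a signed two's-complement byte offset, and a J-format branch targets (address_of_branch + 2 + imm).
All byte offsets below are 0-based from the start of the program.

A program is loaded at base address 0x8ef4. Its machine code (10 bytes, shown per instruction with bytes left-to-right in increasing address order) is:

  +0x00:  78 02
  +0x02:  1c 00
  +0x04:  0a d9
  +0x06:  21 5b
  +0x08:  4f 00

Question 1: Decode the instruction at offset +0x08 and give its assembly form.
[08] 4f 00 → 0x4f00
  op=0x4f00>>10=0x13 ⇒ neg (R)
  rd: (w>>8)&0x3=0x3 → R3

neg R3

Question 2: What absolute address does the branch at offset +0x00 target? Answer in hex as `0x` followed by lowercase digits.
0x8ef8

@+00  big-endian(78 02) = 0x7802
  top 6b → 0x1e → jsr [J]
  imm: (w>>0)&0x3ff=0x2 → $2
  target = base 0x8ef4 + off 0x00 + 2 + imm 2 = 0x8ef8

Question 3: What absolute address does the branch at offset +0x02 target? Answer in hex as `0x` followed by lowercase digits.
@+02  big-endian(1c 00) = 0x1c00
  op=0x1c00>>10=0x7 ⇒ b (J)
  imm@[9:0]=0x0 ⇒ $0
  target = base 0x8ef4 + off 0x02 + 2 + imm 0 = 0x8ef8

0x8ef8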